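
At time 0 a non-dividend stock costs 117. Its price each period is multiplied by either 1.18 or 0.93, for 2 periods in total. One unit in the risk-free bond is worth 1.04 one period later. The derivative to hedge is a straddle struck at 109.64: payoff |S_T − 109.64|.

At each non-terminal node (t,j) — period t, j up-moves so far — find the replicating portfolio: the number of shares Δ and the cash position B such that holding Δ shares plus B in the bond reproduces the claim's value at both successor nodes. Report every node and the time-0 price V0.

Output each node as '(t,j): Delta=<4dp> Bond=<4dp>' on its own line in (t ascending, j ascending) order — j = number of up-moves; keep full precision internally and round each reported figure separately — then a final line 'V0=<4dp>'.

The replicating-portfolio and risk-neutral prices coincide; use p* = (1.04−0.93)/(1.18−0.93) = 0.4400 for the latter.
Payoff layer (t=2): V(2,0)=8.4467, V(2,1)=18.7558, V(2,2)=53.2708
(1,0): S=108.8100. Δ = (V_up−V_dn)/(S_up−S_dn) = (18.7558−8.4467)/(128.3958−101.1933) = 0.3790. V = [p*·18.7558 + (1−p*)·8.4467]/1.04 = 12.4834. B = V − Δ·S = -28.7530.
(1,1): S=138.0600. Δ = (V_up−V_dn)/(S_up−S_dn) = (53.2708−18.7558)/(162.9108−128.3958) = 1.0000. V = [p*·53.2708 + (1−p*)·18.7558]/1.04 = 32.6369. B = V − Δ·S = -105.4231.
(0,0): S=117.0000. Δ = (V_up−V_dn)/(S_up−S_dn) = (32.6369−12.4834)/(138.0600−108.8100) = 0.6890. V = [p*·32.6369 + (1−p*)·12.4834]/1.04 = 20.5297. B = V − Δ·S = -60.0845.
Root portfolio cost Δ·117+B reproduces V0=20.5297.

(0,0): Delta=0.6890 Bond=-60.0845
(1,0): Delta=0.3790 Bond=-28.7530
(1,1): Delta=1.0000 Bond=-105.4231
V0=20.5297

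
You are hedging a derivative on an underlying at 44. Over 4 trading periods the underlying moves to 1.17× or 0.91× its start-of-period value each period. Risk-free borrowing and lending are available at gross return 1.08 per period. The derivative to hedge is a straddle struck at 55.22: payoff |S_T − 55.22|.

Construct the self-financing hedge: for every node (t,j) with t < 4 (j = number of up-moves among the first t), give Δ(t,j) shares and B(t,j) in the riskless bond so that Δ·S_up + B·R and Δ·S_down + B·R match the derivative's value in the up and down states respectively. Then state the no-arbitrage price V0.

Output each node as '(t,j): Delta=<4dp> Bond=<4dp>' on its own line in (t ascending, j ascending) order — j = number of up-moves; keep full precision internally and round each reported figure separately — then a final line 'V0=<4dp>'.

The replicating-portfolio and risk-neutral prices coincide; use p* = (1.08−0.91)/(1.17−0.91) = 0.6538 for the latter.
At expiry t=4: V(4,0)=25.0470, V(4,1)=16.4262, V(4,2)=5.3422, V(4,3)=8.9086, V(4,4)=27.2310
  t=3,j=0: stock 33.1571 → up 38.7938 (V=16.4262), down 30.1730 (V=25.0470). Price 17.9725; hedge Δ=-1.0000, bond B=51.1296.
  t=3,j=1: stock 42.6306 → up 49.8778 (V=5.3422), down 38.7938 (V=16.4262). Price 8.4990; hedge Δ=-1.0000, bond B=51.1296.
  t=3,j=2: stock 54.8108 → up 64.1286 (V=8.9086), down 49.8778 (V=5.3422). Price 7.1056; hedge Δ=0.2503, bond B=-6.6112.
  t=3,j=3: stock 70.4710 → up 82.4510 (V=27.2310), down 64.1286 (V=8.9086). Price 19.3413; hedge Δ=1.0000, bond B=-51.1296.
  t=2,j=0: stock 36.4364 → up 42.6306 (V=8.4990), down 33.1571 (V=17.9725). Price 10.9058; hedge Δ=-1.0000, bond B=47.3422.
  t=2,j=1: stock 46.8468 → up 54.8108 (V=7.1056), down 42.6306 (V=8.4990). Price 7.0259; hedge Δ=-0.1144, bond B=12.3852.
  t=2,j=2: stock 60.2316 → up 70.4710 (V=19.3413), down 54.8108 (V=7.1056). Price 13.9869; hedge Δ=0.7813, bond B=-33.0735.
  t=1,j=0: stock 40.0400 → up 46.8468 (V=7.0259), down 36.4364 (V=10.9058). Price 7.7490; hedge Δ=-0.3727, bond B=22.6720.
  t=1,j=1: stock 51.4800 → up 60.2316 (V=13.9869), down 46.8468 (V=7.0259). Price 10.7198; hedge Δ=0.5201, bond B=-16.0535.
  t=0,j=0: stock 44.0000 → up 51.4800 (V=10.7198), down 40.0400 (V=7.7490). Price 8.9736; hedge Δ=0.2597, bond B=-2.4524.
Each (Δ,B) replicates both successor values, so the strategy is self-financing and V0 is arbitrage-free.

(0,0): Delta=0.2597 Bond=-2.4524
(1,0): Delta=-0.3727 Bond=22.6720
(1,1): Delta=0.5201 Bond=-16.0535
(2,0): Delta=-1.0000 Bond=47.3422
(2,1): Delta=-0.1144 Bond=12.3852
(2,2): Delta=0.7813 Bond=-33.0735
(3,0): Delta=-1.0000 Bond=51.1296
(3,1): Delta=-1.0000 Bond=51.1296
(3,2): Delta=0.2503 Bond=-6.6112
(3,3): Delta=1.0000 Bond=-51.1296
V0=8.9736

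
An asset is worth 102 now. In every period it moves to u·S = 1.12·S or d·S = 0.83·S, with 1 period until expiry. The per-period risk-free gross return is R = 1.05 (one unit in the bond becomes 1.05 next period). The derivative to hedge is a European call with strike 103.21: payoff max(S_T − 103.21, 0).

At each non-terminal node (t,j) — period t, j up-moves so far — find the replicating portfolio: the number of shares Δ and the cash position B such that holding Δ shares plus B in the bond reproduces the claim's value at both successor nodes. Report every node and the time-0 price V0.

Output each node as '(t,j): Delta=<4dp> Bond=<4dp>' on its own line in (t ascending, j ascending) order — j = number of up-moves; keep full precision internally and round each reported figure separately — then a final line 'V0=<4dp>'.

Risk-neutral probability p* = (R−d)/(u−d) = (1.05−0.83)/(1.12−0.83) = 0.7586.
Payoff layer (t=1): V(1,0)=0.0000, V(1,1)=11.0300
(0,0): S=102.0000. Δ = (V_up−V_dn)/(S_up−S_dn) = (11.0300−0.0000)/(114.2400−84.6600) = 0.3729. V = [p*·11.0300 + (1−p*)·0.0000]/1.05 = 7.9691. B = V − Δ·S = -30.0654.
The time-0 hedge costs 7.9691, which is the no-arbitrage price.

(0,0): Delta=0.3729 Bond=-30.0654
V0=7.9691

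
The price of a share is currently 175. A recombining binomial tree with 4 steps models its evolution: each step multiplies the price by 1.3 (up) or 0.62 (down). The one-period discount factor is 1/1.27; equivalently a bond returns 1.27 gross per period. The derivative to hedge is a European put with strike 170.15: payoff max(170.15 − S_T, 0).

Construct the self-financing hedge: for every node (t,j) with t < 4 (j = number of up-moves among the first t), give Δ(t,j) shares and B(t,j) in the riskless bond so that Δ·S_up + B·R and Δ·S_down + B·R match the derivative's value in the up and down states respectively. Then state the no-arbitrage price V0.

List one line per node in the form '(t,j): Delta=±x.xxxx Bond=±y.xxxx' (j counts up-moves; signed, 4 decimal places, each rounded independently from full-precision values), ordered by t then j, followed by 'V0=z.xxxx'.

Under the risk-neutral measure, an up-move has probability p* = (R−d)/(u−d) = 0.9559 and values discount at R = 1.27.
At expiry t=4: V(4,0)=144.2914, V(4,1)=115.9304, V(4,2)=56.4637, V(4,3)=0.0000, V(4,4)=0.0000
Node (3,0) S=41.7074: V=(p*·115.9304+(1−p*)·144.2914)/1.27=92.2690; Δ=(115.9304−144.2914)/(54.2196−25.8586)=-1.0000; B=V−Δ·S=133.9764
Node (3,1) S=87.4510: V=(p*·56.4637+(1−p*)·115.9304)/1.27=46.5254; Δ=(56.4637−115.9304)/(113.6863−54.2196)=-1.0000; B=V−Δ·S=133.9764
Node (3,2) S=183.3650: V=(p*·0.0000+(1−p*)·56.4637)/1.27=1.9615; Δ=(0.0000−56.4637)/(238.3745−113.6863)=-0.4528; B=V−Δ·S=84.9963
Node (3,3) S=384.4750: V=(p*·0.0000+(1−p*)·0.0000)/1.27=0.0000; Δ=(0.0000−0.0000)/(499.8175−238.3745)=0.0000; B=V−Δ·S=0.0000
Node (2,0) S=67.2700: V=(p*·46.5254+(1−p*)·92.2690)/1.27=38.2232; Δ=(46.5254−92.2690)/(87.4510−41.7074)=-1.0000; B=V−Δ·S=105.4932
Node (2,1) S=141.0500: V=(p*·1.9615+(1−p*)·46.5254)/1.27=3.0925; Δ=(1.9615−46.5254)/(183.3650−87.4510)=-0.4646; B=V−Δ·S=68.6277
Node (2,2) S=295.7500: V=(p*·0.0000+(1−p*)·1.9615)/1.27=0.0681; Δ=(0.0000−1.9615)/(384.4750−183.3650)=-0.0098; B=V−Δ·S=2.9526
Node (1,0) S=108.5000: V=(p*·3.0925+(1−p*)·38.2232)/1.27=3.6554; Δ=(3.0925−38.2232)/(141.0500−67.2700)=-0.4762; B=V−Δ·S=55.3182
Node (1,1) S=227.5000: V=(p*·0.0681+(1−p*)·3.0925)/1.27=0.1587; Δ=(0.0681−3.0925)/(295.7500−141.0500)=-0.0196; B=V−Δ·S=4.6063
Node (0,0) S=175.0000: V=(p*·0.1587+(1−p*)·3.6554)/1.27=0.2464; Δ=(0.1587−3.6554)/(227.5000−108.5000)=-0.0294; B=V−Δ·S=5.3887
Check: Δ(0,0)·S0 + B(0,0) = 0.2464 = V0.

(0,0): Delta=-0.0294 Bond=5.3887
(1,0): Delta=-0.4762 Bond=55.3182
(1,1): Delta=-0.0196 Bond=4.6063
(2,0): Delta=-1.0000 Bond=105.4932
(2,1): Delta=-0.4646 Bond=68.6277
(2,2): Delta=-0.0098 Bond=2.9526
(3,0): Delta=-1.0000 Bond=133.9764
(3,1): Delta=-1.0000 Bond=133.9764
(3,2): Delta=-0.4528 Bond=84.9963
(3,3): Delta=0.0000 Bond=0.0000
V0=0.2464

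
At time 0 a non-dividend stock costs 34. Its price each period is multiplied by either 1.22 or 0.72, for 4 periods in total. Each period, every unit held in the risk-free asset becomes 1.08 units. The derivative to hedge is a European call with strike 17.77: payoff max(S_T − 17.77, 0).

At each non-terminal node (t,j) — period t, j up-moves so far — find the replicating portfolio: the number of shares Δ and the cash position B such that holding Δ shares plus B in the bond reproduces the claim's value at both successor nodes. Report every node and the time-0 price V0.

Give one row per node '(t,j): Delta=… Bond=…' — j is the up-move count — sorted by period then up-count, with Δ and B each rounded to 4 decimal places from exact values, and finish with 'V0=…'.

(0,0): Delta=0.9754 Bond=-12.0800
(1,0): Delta=0.9005 Bond=-11.2138
(1,1): Delta=0.9926 Bond=-13.7590
(2,0): Delta=0.6403 Bond=-7.5235
(2,1): Delta=0.9603 Bond=-13.8949
(2,2): Delta=1.0000 Bond=-15.2349
(3,0): Delta=0.0000 Bond=0.0000
(3,1): Delta=0.7872 Bond=-11.2853
(3,2): Delta=1.0000 Bond=-16.4537
(3,3): Delta=1.0000 Bond=-16.4537
V0=21.0838

Risk-neutral probability p* = (R−d)/(u−d) = (1.08−0.72)/(1.22−0.72) = 0.7200.
Terminal payoffs: V(4,0)=0.0000, V(4,1)=0.0000, V(4,2)=8.4639, V(4,3)=26.6820, V(4,4)=57.5514
Node (3,0) S=12.6904: V=(p*·0.0000+(1−p*)·0.0000)/1.08=0.0000; Δ=(0.0000−0.0000)/(15.4823−9.1371)=0.0000; B=V−Δ·S=0.0000
Node (3,1) S=21.5032: V=(p*·8.4639+(1−p*)·0.0000)/1.08=5.6426; Δ=(8.4639−0.0000)/(26.2339−15.4823)=0.7872; B=V−Δ·S=-11.2853
Node (3,2) S=36.4360: V=(p*·26.6820+(1−p*)·8.4639)/1.08=19.9823; Δ=(26.6820−8.4639)/(44.4520−26.2339)=1.0000; B=V−Δ·S=-16.4537
Node (3,3) S=61.7388: V=(p*·57.5514+(1−p*)·26.6820)/1.08=45.2851; Δ=(57.5514−26.6820)/(75.3214−44.4520)=1.0000; B=V−Δ·S=-16.4537
Node (2,0) S=17.6256: V=(p*·5.6426+(1−p*)·0.0000)/1.08=3.7618; Δ=(5.6426−0.0000)/(21.5032−12.6904)=0.6403; B=V−Δ·S=-7.5235
Node (2,1) S=29.8656: V=(p*·19.9823+(1−p*)·5.6426)/1.08=14.7845; Δ=(19.9823−5.6426)/(36.4360−21.5032)=0.9603; B=V−Δ·S=-13.8949
Node (2,2) S=50.6056: V=(p*·45.2851+(1−p*)·19.9823)/1.08=35.3707; Δ=(45.2851−19.9823)/(61.7388−36.4360)=1.0000; B=V−Δ·S=-15.2349
Node (1,0) S=24.4800: V=(p*·14.7845+(1−p*)·3.7618)/1.08=10.8316; Δ=(14.7845−3.7618)/(29.8656−17.6256)=0.9005; B=V−Δ·S=-11.2138
Node (1,1) S=41.4800: V=(p*·35.3707+(1−p*)·14.7845)/1.08=27.4135; Δ=(35.3707−14.7845)/(50.6056−29.8656)=0.9926; B=V−Δ·S=-13.7590
Node (0,0) S=34.0000: V=(p*·27.4135+(1−p*)·10.8316)/1.08=21.0838; Δ=(27.4135−10.8316)/(41.4800−24.4800)=0.9754; B=V−Δ·S=-12.0800
Self-financing check: at every node Δ·S+B equals the discounted successor values.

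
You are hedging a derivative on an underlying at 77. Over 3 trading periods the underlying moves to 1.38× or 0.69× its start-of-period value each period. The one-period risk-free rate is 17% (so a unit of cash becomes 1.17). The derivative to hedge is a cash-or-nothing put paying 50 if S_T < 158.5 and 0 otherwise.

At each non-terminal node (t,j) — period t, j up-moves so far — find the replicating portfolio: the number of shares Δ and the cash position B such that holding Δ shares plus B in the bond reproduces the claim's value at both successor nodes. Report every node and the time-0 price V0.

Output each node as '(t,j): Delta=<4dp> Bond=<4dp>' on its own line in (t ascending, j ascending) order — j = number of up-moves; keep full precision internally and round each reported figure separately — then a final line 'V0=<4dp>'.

Risk-neutral probability p* = (R−d)/(u−d) = (1.17−0.69)/(1.38−0.69) = 0.6957.
Terminal values V(3,·): V(3,0)=50.0000, V(3,1)=50.0000, V(3,2)=50.0000, V(3,3)=0.0000
(2,0): S=36.6597. Δ = (V_up−V_dn)/(S_up−S_dn) = (50.0000−50.0000)/(50.5904−25.2952) = 0.0000. V = [p*·50.0000 + (1−p*)·50.0000]/1.17 = 42.7350. B = V − Δ·S = 42.7350.
(2,1): S=73.3194. Δ = (V_up−V_dn)/(S_up−S_dn) = (50.0000−50.0000)/(101.1808−50.5904) = 0.0000. V = [p*·50.0000 + (1−p*)·50.0000]/1.17 = 42.7350. B = V − Δ·S = 42.7350.
(2,2): S=146.6388. Δ = (V_up−V_dn)/(S_up−S_dn) = (0.0000−50.0000)/(202.3615−101.1808) = -0.4942. V = [p*·0.0000 + (1−p*)·50.0000]/1.17 = 13.0063. B = V − Δ·S = 85.4701.
(1,0): S=53.1300. Δ = (V_up−V_dn)/(S_up−S_dn) = (42.7350−42.7350)/(73.3194−36.6597) = 0.0000. V = [p*·42.7350 + (1−p*)·42.7350]/1.17 = 36.5257. B = V − Δ·S = 36.5257.
(1,1): S=106.2600. Δ = (V_up−V_dn)/(S_up−S_dn) = (13.0063−42.7350)/(146.6388−73.3194) = -0.4055. V = [p*·13.0063 + (1−p*)·42.7350]/1.17 = 18.8497. B = V − Δ·S = 61.9348.
(0,0): S=77.0000. Δ = (V_up−V_dn)/(S_up−S_dn) = (18.8497−36.5257)/(106.2600−53.1300) = -0.3327. V = [p*·18.8497 + (1−p*)·36.5257]/1.17 = 20.7089. B = V − Δ·S = 46.3262.
Root portfolio cost Δ·77+B reproduces V0=20.7089.

(0,0): Delta=-0.3327 Bond=46.3262
(1,0): Delta=0.0000 Bond=36.5257
(1,1): Delta=-0.4055 Bond=61.9348
(2,0): Delta=0.0000 Bond=42.7350
(2,1): Delta=0.0000 Bond=42.7350
(2,2): Delta=-0.4942 Bond=85.4701
V0=20.7089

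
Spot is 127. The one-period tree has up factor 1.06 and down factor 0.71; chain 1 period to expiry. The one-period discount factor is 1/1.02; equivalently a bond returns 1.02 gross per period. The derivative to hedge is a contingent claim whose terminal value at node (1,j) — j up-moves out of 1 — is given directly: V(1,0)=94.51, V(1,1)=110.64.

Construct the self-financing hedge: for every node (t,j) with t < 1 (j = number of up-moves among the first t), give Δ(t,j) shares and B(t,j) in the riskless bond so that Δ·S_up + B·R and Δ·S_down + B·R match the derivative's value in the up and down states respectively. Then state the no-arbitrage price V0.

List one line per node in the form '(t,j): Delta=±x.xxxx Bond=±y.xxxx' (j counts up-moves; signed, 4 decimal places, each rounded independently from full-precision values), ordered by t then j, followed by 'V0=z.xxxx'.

No-arbitrage ⇒ martingale measure with p* = (R−d)/(u−d) = 0.8857.
Terminal values V(1,·): V(1,0)=94.5100, V(1,1)=110.6400
(0,0): S=127.0000. Δ = (V_up−V_dn)/(S_up−S_dn) = (110.6400−94.5100)/(134.6200−90.1700) = 0.3629. V = [p*·110.6400 + (1−p*)·94.5100]/1.02 = 106.6633. B = V − Δ·S = 60.5776.
Self-financing check: at every node Δ·S+B equals the discounted successor values.

(0,0): Delta=0.3629 Bond=60.5776
V0=106.6633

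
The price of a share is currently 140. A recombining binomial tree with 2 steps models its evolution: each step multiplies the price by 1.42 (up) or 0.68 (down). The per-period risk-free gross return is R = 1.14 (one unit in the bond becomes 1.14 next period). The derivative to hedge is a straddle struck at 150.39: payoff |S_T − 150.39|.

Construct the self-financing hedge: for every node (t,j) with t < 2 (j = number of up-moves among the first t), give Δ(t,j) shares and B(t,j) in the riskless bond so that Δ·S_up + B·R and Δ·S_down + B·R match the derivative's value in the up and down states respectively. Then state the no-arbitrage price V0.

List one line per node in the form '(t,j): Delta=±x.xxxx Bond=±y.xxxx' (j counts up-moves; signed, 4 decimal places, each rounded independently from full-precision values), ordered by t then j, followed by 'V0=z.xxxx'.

(0,0): Delta=0.3885 Bond=-0.2344
(1,0): Delta=-1.0000 Bond=131.9211
(1,1): Delta=0.7933 Bond=-80.7297
V0=54.1601

Since d<R<u, set p* = (R−d)/(u−d) = 0.6216; price each node as the discounted p*-expectation of its children.
Payoff layer (t=2): V(2,0)=85.6540, V(2,1)=15.2060, V(2,2)=131.9060
Node (1,0) S=95.2000: V=(p*·15.2060+(1−p*)·85.6540)/1.14=36.7211; Δ=(15.2060−85.6540)/(135.1840−64.7360)=-1.0000; B=V−Δ·S=131.9211
Node (1,1) S=198.8000: V=(p*·131.9060+(1−p*)·15.2060)/1.14=76.9730; Δ=(131.9060−15.2060)/(282.2960−135.1840)=0.7933; B=V−Δ·S=-80.7297
Node (0,0) S=140.0000: V=(p*·76.9730+(1−p*)·36.7211)/1.14=54.1601; Δ=(76.9730−36.7211)/(198.8000−95.2000)=0.3885; B=V−Δ·S=-0.2344
Each (Δ,B) replicates both successor values, so the strategy is self-financing and V0 is arbitrage-free.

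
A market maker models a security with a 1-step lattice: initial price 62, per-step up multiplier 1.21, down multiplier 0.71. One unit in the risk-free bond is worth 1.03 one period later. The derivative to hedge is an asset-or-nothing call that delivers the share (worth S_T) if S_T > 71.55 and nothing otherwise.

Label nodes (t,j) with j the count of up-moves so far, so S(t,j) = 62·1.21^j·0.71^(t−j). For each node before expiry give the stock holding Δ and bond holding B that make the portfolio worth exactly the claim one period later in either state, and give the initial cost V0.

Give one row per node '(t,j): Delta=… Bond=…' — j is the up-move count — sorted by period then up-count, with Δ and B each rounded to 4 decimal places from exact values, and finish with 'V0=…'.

(0,0): Delta=2.4200 Bond=-103.4256
V0=46.6144

Under the risk-neutral measure, an up-move has probability p* = (R−d)/(u−d) = 0.6400 and values discount at R = 1.03.
Terminal payoffs: V(1,0)=0.0000, V(1,1)=75.0200
  t=0,j=0: stock 62.0000 → up 75.0200 (V=75.0200), down 44.0200 (V=0.0000). Price 46.6144; hedge Δ=2.4200, bond B=-103.4256.
Check: Δ(0,0)·S0 + B(0,0) = 46.6144 = V0.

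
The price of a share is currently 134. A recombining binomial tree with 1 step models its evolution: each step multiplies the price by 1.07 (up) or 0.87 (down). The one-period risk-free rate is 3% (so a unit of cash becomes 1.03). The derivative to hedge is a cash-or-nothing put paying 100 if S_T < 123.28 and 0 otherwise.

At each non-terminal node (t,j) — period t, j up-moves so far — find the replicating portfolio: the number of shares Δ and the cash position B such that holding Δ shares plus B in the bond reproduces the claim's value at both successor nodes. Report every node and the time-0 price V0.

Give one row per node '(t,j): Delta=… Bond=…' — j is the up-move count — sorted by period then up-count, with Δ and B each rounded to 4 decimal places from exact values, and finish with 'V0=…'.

(0,0): Delta=-3.7313 Bond=519.4175
V0=19.4175

Since d<R<u, set p* = (R−d)/(u−d) = 0.8000; price each node as the discounted p*-expectation of its children.
Terminal values V(1,·): V(1,0)=100.0000, V(1,1)=0.0000
Node (0,0) S=134.0000: V=(p*·0.0000+(1−p*)·100.0000)/1.03=19.4175; Δ=(0.0000−100.0000)/(143.3800−116.5800)=-3.7313; B=V−Δ·S=519.4175
Each (Δ,B) replicates both successor values, so the strategy is self-financing and V0 is arbitrage-free.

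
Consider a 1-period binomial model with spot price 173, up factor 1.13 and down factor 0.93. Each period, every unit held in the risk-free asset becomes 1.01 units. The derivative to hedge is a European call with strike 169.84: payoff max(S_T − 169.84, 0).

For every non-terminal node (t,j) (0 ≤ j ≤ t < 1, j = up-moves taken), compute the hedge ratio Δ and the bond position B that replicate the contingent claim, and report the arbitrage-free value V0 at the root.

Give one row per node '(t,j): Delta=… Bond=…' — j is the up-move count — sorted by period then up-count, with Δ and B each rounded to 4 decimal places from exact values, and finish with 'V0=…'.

Since d<R<u, set p* = (R−d)/(u−d) = 0.4000; price each node as the discounted p*-expectation of its children.
Terminal values V(1,·): V(1,0)=0.0000, V(1,1)=25.6500
(0,0): S=173.0000. Δ = (V_up−V_dn)/(S_up−S_dn) = (25.6500−0.0000)/(195.4900−160.8900) = 0.7413. V = [p*·25.6500 + (1−p*)·0.0000]/1.01 = 10.1584. B = V − Δ·S = -118.0916.
Check: Δ(0,0)·S0 + B(0,0) = 10.1584 = V0.

(0,0): Delta=0.7413 Bond=-118.0916
V0=10.1584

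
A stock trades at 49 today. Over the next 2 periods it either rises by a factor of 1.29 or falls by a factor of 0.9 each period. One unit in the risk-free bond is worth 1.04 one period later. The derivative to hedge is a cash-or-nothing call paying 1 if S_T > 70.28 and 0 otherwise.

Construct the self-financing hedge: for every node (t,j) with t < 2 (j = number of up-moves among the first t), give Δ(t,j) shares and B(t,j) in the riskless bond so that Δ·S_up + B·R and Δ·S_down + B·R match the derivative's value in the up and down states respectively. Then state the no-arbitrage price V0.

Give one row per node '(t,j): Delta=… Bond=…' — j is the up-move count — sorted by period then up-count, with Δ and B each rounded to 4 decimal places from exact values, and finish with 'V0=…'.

No-arbitrage ⇒ martingale measure with p* = (R−d)/(u−d) = 0.3590.
Terminal values V(2,·): V(2,0)=0.0000, V(2,1)=0.0000, V(2,2)=1.0000
  t=1,j=0: stock 44.1000 → up 56.8890 (V=0.0000), down 39.6900 (V=0.0000). Price 0.0000; hedge Δ=0.0000, bond B=0.0000.
  t=1,j=1: stock 63.2100 → up 81.5409 (V=1.0000), down 56.8890 (V=0.0000). Price 0.3452; hedge Δ=0.0406, bond B=-2.2189.
  t=0,j=0: stock 49.0000 → up 63.2100 (V=0.3452), down 44.1000 (V=0.0000). Price 0.1191; hedge Δ=0.0181, bond B=-0.7659.
Each (Δ,B) replicates both successor values, so the strategy is self-financing and V0 is arbitrage-free.

(0,0): Delta=0.0181 Bond=-0.7659
(1,0): Delta=0.0000 Bond=0.0000
(1,1): Delta=0.0406 Bond=-2.2189
V0=0.1191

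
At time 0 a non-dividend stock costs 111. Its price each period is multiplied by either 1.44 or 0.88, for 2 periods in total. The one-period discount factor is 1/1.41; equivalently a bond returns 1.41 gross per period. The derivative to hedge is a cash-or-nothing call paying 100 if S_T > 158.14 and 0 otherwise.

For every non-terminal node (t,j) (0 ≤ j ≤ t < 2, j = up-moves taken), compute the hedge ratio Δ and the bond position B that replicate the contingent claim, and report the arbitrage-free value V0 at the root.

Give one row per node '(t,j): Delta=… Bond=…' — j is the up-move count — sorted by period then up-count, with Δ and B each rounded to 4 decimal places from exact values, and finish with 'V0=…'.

(0,0): Delta=1.0798 Bond=-74.8073
(1,0): Delta=0.0000 Bond=0.0000
(1,1): Delta=1.1172 Bond=-111.4488
V0=45.0544

No-arbitrage ⇒ martingale measure with p* = (R−d)/(u−d) = 0.9464.
Terminal payoffs: V(2,0)=0.0000, V(2,1)=0.0000, V(2,2)=100.0000
  t=1,j=0: stock 97.6800 → up 140.6592 (V=0.0000), down 85.9584 (V=0.0000). Price 0.0000; hedge Δ=0.0000, bond B=0.0000.
  t=1,j=1: stock 159.8400 → up 230.1696 (V=100.0000), down 140.6592 (V=0.0000). Price 67.1226; hedge Δ=1.1172, bond B=-111.4488.
  t=0,j=0: stock 111.0000 → up 159.8400 (V=67.1226), down 97.6800 (V=0.0000). Price 45.0544; hedge Δ=1.0798, bond B=-74.8073.
Root portfolio cost Δ·111+B reproduces V0=45.0544.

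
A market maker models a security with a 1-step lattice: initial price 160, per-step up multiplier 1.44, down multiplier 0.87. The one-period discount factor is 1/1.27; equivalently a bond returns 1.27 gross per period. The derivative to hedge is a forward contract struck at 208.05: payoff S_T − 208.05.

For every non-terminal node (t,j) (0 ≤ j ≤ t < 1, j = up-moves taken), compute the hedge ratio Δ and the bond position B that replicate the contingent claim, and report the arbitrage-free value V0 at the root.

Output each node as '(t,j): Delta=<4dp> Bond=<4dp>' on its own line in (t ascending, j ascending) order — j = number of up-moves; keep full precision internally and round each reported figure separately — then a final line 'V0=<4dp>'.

(0,0): Delta=1.0000 Bond=-163.8189
V0=-3.8189

No-arbitrage ⇒ martingale measure with p* = (R−d)/(u−d) = 0.7018.
At expiry t=1: V(1,0)=-68.8500, V(1,1)=22.3500
Node (0,0) S=160.0000: V=(p*·22.3500+(1−p*)·-68.8500)/1.27=-3.8189; Δ=(22.3500−-68.8500)/(230.4000−139.2000)=1.0000; B=V−Δ·S=-163.8189
Each (Δ,B) replicates both successor values, so the strategy is self-financing and V0 is arbitrage-free.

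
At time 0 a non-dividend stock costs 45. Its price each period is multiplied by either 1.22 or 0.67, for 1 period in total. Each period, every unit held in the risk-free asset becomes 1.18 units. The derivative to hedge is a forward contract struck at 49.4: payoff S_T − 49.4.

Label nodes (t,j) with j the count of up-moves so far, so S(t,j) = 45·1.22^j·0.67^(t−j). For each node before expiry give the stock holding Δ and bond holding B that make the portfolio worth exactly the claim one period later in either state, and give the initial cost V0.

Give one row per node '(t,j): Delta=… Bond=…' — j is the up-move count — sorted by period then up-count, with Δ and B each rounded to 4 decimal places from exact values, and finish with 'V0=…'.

(0,0): Delta=1.0000 Bond=-41.8644
V0=3.1356

No-arbitrage ⇒ martingale measure with p* = (R−d)/(u−d) = 0.9273.
Payoff layer (t=1): V(1,0)=-19.2500, V(1,1)=5.5000
  t=0,j=0: stock 45.0000 → up 54.9000 (V=5.5000), down 30.1500 (V=-19.2500). Price 3.1356; hedge Δ=1.0000, bond B=-41.8644.
Self-financing check: at every node Δ·S+B equals the discounted successor values.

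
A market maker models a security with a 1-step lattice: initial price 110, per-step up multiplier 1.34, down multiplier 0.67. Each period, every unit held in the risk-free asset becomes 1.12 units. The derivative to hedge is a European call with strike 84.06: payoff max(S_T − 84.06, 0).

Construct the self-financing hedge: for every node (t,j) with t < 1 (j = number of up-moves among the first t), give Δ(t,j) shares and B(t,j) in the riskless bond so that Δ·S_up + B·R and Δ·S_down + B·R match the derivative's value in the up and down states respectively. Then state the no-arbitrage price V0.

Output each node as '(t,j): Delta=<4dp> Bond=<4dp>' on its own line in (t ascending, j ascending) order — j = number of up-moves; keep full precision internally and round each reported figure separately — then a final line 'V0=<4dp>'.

Under the risk-neutral measure, an up-move has probability p* = (R−d)/(u−d) = 0.6716 and values discount at R = 1.12.
Terminal payoffs: V(1,0)=0.0000, V(1,1)=63.3400
  t=0,j=0: stock 110.0000 → up 147.4000 (V=63.3400), down 73.7000 (V=0.0000). Price 37.9837; hedge Δ=0.8594, bond B=-56.5536.
Root portfolio cost Δ·110+B reproduces V0=37.9837.

(0,0): Delta=0.8594 Bond=-56.5536
V0=37.9837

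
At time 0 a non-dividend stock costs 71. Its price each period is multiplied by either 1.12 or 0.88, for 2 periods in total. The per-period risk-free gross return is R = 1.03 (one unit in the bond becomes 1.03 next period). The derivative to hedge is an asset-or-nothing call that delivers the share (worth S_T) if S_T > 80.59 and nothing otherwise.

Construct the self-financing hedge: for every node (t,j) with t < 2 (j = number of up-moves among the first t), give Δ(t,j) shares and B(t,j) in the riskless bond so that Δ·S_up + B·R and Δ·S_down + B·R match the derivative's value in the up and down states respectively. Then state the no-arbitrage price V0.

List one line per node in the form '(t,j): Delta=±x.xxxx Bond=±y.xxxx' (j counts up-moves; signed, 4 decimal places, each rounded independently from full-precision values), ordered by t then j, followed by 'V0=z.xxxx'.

(0,0): Delta=3.1715 Bond=-192.3851
(1,0): Delta=0.0000 Bond=0.0000
(1,1): Delta=4.6667 Bond=-317.0506
V0=32.7929

The replicating-portfolio and risk-neutral prices coincide; use p* = (1.03−0.88)/(1.12−0.88) = 0.6250 for the latter.
Terminal payoffs: V(2,0)=0.0000, V(2,1)=0.0000, V(2,2)=89.0624
  t=1,j=0: stock 62.4800 → up 69.9776 (V=0.0000), down 54.9824 (V=0.0000). Price 0.0000; hedge Δ=0.0000, bond B=0.0000.
  t=1,j=1: stock 79.5200 → up 89.0624 (V=89.0624), down 69.9776 (V=0.0000). Price 54.0427; hedge Δ=4.6667, bond B=-317.0506.
  t=0,j=0: stock 71.0000 → up 79.5200 (V=54.0427), down 62.4800 (V=0.0000). Price 32.7929; hedge Δ=3.1715, bond B=-192.3851.
Root portfolio cost Δ·71+B reproduces V0=32.7929.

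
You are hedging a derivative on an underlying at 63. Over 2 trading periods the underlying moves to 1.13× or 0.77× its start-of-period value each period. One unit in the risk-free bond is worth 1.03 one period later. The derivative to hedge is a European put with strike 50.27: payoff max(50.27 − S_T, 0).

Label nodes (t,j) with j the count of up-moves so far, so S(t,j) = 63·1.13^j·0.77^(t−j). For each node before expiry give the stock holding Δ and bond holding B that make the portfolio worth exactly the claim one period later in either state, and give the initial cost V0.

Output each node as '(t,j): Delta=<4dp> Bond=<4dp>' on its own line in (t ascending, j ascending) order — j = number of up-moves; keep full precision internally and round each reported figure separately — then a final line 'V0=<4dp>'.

(0,0): Delta=-0.1536 Bond=10.6162
(1,0): Delta=-0.7397 Bond=39.3650
(1,1): Delta=0.0000 Bond=0.0000
V0=0.9395

Since d<R<u, set p* = (R−d)/(u−d) = 0.7222; price each node as the discounted p*-expectation of its children.
Terminal values V(2,·): V(2,0)=12.9173, V(2,1)=0.0000, V(2,2)=0.0000
Node (1,0) S=48.5100: V=(p*·0.0000+(1−p*)·12.9173)/1.03=3.4836; Δ=(0.0000−12.9173)/(54.8163−37.3527)=-0.7397; B=V−Δ·S=39.3650
Node (1,1) S=71.1900: V=(p*·0.0000+(1−p*)·0.0000)/1.03=0.0000; Δ=(0.0000−0.0000)/(80.4447−54.8163)=0.0000; B=V−Δ·S=0.0000
Node (0,0) S=63.0000: V=(p*·0.0000+(1−p*)·3.4836)/1.03=0.9395; Δ=(0.0000−3.4836)/(71.1900−48.5100)=-0.1536; B=V−Δ·S=10.6162
Check: Δ(0,0)·S0 + B(0,0) = 0.9395 = V0.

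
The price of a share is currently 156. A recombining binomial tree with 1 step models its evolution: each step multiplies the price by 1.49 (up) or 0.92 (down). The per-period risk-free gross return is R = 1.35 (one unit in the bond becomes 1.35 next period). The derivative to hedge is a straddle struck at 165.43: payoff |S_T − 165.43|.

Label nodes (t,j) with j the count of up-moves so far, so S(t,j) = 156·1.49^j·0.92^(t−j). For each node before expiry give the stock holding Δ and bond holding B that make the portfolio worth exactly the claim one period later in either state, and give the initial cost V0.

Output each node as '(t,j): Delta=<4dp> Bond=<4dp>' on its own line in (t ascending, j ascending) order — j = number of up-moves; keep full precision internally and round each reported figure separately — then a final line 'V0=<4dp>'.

No-arbitrage ⇒ martingale measure with p* = (R−d)/(u−d) = 0.7544.
Terminal values V(1,·): V(1,0)=21.9100, V(1,1)=67.0100
(0,0): S=156.0000. Δ = (V_up−V_dn)/(S_up−S_dn) = (67.0100−21.9100)/(232.4400−143.5200) = 0.5072. V = [p*·67.0100 + (1−p*)·21.9100]/1.35 = 41.4317. B = V − Δ·S = -37.6911.
The time-0 hedge costs 41.4317, which is the no-arbitrage price.

(0,0): Delta=0.5072 Bond=-37.6911
V0=41.4317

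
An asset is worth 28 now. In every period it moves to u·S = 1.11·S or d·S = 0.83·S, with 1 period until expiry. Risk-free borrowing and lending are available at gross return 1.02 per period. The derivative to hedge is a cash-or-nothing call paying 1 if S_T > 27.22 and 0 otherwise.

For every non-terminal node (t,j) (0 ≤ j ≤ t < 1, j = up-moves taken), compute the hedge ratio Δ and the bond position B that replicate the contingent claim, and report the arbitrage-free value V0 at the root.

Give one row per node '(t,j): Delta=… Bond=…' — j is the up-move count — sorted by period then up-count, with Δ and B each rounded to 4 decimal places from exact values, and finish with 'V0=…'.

Since d<R<u, set p* = (R−d)/(u−d) = 0.6786; price each node as the discounted p*-expectation of its children.
Payoff layer (t=1): V(1,0)=0.0000, V(1,1)=1.0000
Node (0,0) S=28.0000: V=(p*·1.0000+(1−p*)·0.0000)/1.02=0.6653; Δ=(1.0000−0.0000)/(31.0800−23.2400)=0.1276; B=V−Δ·S=-2.9062
The time-0 hedge costs 0.6653, which is the no-arbitrage price.

(0,0): Delta=0.1276 Bond=-2.9062
V0=0.6653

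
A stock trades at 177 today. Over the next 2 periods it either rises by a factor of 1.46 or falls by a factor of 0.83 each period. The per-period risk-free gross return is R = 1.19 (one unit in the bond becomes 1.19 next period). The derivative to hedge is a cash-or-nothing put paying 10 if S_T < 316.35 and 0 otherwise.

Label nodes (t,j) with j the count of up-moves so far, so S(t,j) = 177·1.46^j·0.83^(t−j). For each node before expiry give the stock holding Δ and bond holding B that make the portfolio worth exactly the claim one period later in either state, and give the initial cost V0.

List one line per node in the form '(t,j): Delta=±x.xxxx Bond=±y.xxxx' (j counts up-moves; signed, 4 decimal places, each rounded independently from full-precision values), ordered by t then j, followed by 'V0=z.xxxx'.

(0,0): Delta=-0.0431 Bond=12.3779
(1,0): Delta=0.0000 Bond=8.4034
(1,1): Delta=-0.0614 Bond=19.4745
V0=4.7558

Since d<R<u, set p* = (R−d)/(u−d) = 0.5714; price each node as the discounted p*-expectation of its children.
Terminal values V(2,·): V(2,0)=10.0000, V(2,1)=10.0000, V(2,2)=0.0000
  t=1,j=0: stock 146.9100 → up 214.4886 (V=10.0000), down 121.9353 (V=10.0000). Price 8.4034; hedge Δ=0.0000, bond B=8.4034.
  t=1,j=1: stock 258.4200 → up 377.2932 (V=0.0000), down 214.4886 (V=10.0000). Price 3.6014; hedge Δ=-0.0614, bond B=19.4745.
  t=0,j=0: stock 177.0000 → up 258.4200 (V=3.6014), down 146.9100 (V=8.4034). Price 4.7558; hedge Δ=-0.0431, bond B=12.3779.
Self-financing check: at every node Δ·S+B equals the discounted successor values.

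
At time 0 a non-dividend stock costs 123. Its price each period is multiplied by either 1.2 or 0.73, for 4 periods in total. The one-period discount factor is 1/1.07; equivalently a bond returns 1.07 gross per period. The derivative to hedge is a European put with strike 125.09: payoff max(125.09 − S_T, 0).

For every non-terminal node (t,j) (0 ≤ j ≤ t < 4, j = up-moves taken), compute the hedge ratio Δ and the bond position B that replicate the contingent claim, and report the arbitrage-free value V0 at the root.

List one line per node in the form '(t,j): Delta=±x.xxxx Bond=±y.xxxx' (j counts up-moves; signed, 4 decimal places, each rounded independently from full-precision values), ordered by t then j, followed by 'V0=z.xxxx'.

(0,0): Delta=-0.2816 Bond=43.8329
(1,0): Delta=-0.6743 Bond=82.1614
(1,1): Delta=-0.1903 Bond=33.4194
(2,0): Delta=-1.0000 Bond=109.2585
(2,1): Delta=-0.5986 Bond=79.7511
(2,2): Delta=-0.0953 Bond=18.9382
(3,0): Delta=-1.0000 Bond=116.9065
(3,1): Delta=-1.0000 Bond=116.9065
(3,2): Delta=-0.5052 Bond=73.2617
(3,3): Delta=0.0000 Bond=0.0000
V0=9.1903

No-arbitrage ⇒ martingale measure with p* = (R−d)/(u−d) = 0.7234.
At expiry t=4: V(4,0)=90.1602, V(4,1)=67.6711, V(4,2)=30.7028, V(4,3)=0.0000, V(4,4)=0.0000
  t=3,j=0: stock 47.8491 → up 57.4189 (V=67.6711), down 34.9298 (V=90.1602). Price 69.0575; hedge Δ=-1.0000, bond B=116.9065.
  t=3,j=1: stock 78.6560 → up 94.3872 (V=30.7028), down 57.4189 (V=67.6711). Price 38.2505; hedge Δ=-1.0000, bond B=116.9065.
  t=3,j=2: stock 129.2976 → up 155.1571 (V=0.0000), down 94.3872 (V=30.7028). Price 7.9367; hedge Δ=-0.5052, bond B=73.2617.
  t=3,j=3: stock 212.5440 → up 255.0528 (V=0.0000), down 155.1571 (V=0.0000). Price 0.0000; hedge Δ=0.0000, bond B=0.0000.
  t=2,j=0: stock 65.5467 → up 78.6560 (V=38.2505), down 47.8491 (V=69.0575). Price 43.7118; hedge Δ=-1.0000, bond B=109.2585.
  t=2,j=1: stock 107.7480 → up 129.2976 (V=7.9367), down 78.6560 (V=38.2505). Price 15.2536; hedge Δ=-0.5986, bond B=79.7511.
  t=2,j=2: stock 177.1200 → up 212.5440 (V=0.0000), down 129.2976 (V=7.9367). Price 2.0516; hedge Δ=-0.0953, bond B=18.9382.
  t=1,j=0: stock 89.7900 → up 107.7480 (V=15.2536), down 65.5467 (V=43.7118). Price 21.6122; hedge Δ=-0.6743, bond B=82.1614.
  t=1,j=1: stock 147.6000 → up 177.1200 (V=2.0516), down 107.7480 (V=15.2536). Price 5.3301; hedge Δ=-0.1903, bond B=33.4194.
  t=0,j=0: stock 123.0000 → up 147.6000 (V=5.3301), down 89.7900 (V=21.6122). Price 9.1903; hedge Δ=-0.2816, bond B=43.8329.
Each (Δ,B) replicates both successor values, so the strategy is self-financing and V0 is arbitrage-free.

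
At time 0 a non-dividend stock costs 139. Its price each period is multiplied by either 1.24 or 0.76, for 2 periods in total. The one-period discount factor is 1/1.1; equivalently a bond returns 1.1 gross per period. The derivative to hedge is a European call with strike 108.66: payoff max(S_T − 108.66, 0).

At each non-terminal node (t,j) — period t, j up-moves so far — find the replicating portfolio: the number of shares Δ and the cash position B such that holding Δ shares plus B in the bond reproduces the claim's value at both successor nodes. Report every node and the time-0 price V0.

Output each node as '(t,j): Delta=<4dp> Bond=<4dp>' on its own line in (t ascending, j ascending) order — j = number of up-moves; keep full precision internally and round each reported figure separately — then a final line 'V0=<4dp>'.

(0,0): Delta=0.8872 Bond=-72.1333
(1,0): Delta=0.4404 Bond=-32.1468
(1,1): Delta=1.0000 Bond=-98.7818
V0=51.1932

No-arbitrage ⇒ martingale measure with p* = (R−d)/(u−d) = 0.7083.
At expiry t=2: V(2,0)=0.0000, V(2,1)=22.3336, V(2,2)=105.0664
(1,0): S=105.6400. Δ = (V_up−V_dn)/(S_up−S_dn) = (22.3336−0.0000)/(130.9936−80.2864) = 0.4404. V = [p*·22.3336 + (1−p*)·0.0000]/1.1 = 14.3815. B = V − Δ·S = -32.1468.
(1,1): S=172.3600. Δ = (V_up−V_dn)/(S_up−S_dn) = (105.0664−22.3336)/(213.7264−130.9936) = 1.0000. V = [p*·105.0664 + (1−p*)·22.3336]/1.1 = 73.5782. B = V − Δ·S = -98.7818.
(0,0): S=139.0000. Δ = (V_up−V_dn)/(S_up−S_dn) = (73.5782−14.3815)/(172.3600−105.6400) = 0.8872. V = [p*·73.5782 + (1−p*)·14.3815]/1.1 = 51.1932. B = V − Δ·S = -72.1333.
Root portfolio cost Δ·139+B reproduces V0=51.1932.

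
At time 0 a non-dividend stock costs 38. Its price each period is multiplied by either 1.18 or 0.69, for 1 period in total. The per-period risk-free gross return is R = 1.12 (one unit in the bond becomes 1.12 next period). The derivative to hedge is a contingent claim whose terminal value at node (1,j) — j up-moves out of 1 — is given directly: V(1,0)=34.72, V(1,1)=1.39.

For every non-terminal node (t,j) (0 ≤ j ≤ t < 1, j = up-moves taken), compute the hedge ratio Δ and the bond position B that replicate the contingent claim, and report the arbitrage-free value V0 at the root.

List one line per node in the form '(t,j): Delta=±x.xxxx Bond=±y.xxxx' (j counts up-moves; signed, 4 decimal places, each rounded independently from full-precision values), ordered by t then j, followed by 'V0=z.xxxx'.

(0,0): Delta=-1.7900 Bond=72.9054
V0=4.8850

Since d<R<u, set p* = (R−d)/(u−d) = 0.8776; price each node as the discounted p*-expectation of its children.
At expiry t=1: V(1,0)=34.7200, V(1,1)=1.3900
(0,0): S=38.0000. Δ = (V_up−V_dn)/(S_up−S_dn) = (1.3900−34.7200)/(44.8400−26.2200) = -1.7900. V = [p*·1.3900 + (1−p*)·34.7200]/1.12 = 4.8850. B = V − Δ·S = 72.9054.
Root portfolio cost Δ·38+B reproduces V0=4.8850.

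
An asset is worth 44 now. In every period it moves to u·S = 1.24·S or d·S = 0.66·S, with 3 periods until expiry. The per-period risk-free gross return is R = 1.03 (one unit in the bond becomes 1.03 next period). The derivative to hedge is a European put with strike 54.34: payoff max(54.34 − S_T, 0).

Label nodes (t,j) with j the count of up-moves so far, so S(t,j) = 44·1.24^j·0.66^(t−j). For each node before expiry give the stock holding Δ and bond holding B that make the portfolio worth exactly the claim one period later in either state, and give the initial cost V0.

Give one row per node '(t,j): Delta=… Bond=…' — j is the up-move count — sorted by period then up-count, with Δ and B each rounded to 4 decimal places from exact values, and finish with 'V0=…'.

(0,0): Delta=-0.5558 Bond=37.2052
(1,0): Delta=-1.0000 Bond=51.2207
(1,1): Delta=-0.4216 Bond=31.0001
(2,0): Delta=-1.0000 Bond=52.7573
(2,1): Delta=-1.0000 Bond=52.7573
(2,2): Delta=-0.2469 Bond=20.1092
V0=12.7496

Since d<R<u, set p* = (R−d)/(u−d) = 0.6379; price each node as the discounted p*-expectation of its children.
Terminal payoffs: V(3,0)=41.6902, V(3,1)=30.5737, V(3,2)=9.6881, V(3,3)=0.0000
(2,0): S=19.1664. Δ = (V_up−V_dn)/(S_up−S_dn) = (30.5737−41.6902)/(23.7663−12.6498) = -1.0000. V = [p*·30.5737 + (1−p*)·41.6902]/1.03 = 33.5909. B = V − Δ·S = 52.7573.
(2,1): S=36.0096. Δ = (V_up−V_dn)/(S_up−S_dn) = (9.6881−30.5737)/(44.6519−23.7663) = -1.0000. V = [p*·9.6881 + (1−p*)·30.5737]/1.03 = 16.7477. B = V − Δ·S = 52.7573.
(2,2): S=67.6544. Δ = (V_up−V_dn)/(S_up−S_dn) = (0.0000−9.6881)/(83.8915−44.6519) = -0.2469. V = [p*·0.0000 + (1−p*)·9.6881]/1.03 = 3.4056. B = V − Δ·S = 20.1092.
(1,0): S=29.0400. Δ = (V_up−V_dn)/(S_up−S_dn) = (16.7477−33.5909)/(36.0096−19.1664) = -1.0000. V = [p*·16.7477 + (1−p*)·33.5909]/1.03 = 22.1807. B = V − Δ·S = 51.2207.
(1,1): S=54.5600. Δ = (V_up−V_dn)/(S_up−S_dn) = (3.4056−16.7477)/(67.6544−36.0096) = -0.4216. V = [p*·3.4056 + (1−p*)·16.7477]/1.03 = 7.9965. B = V − Δ·S = 31.0001.
(0,0): S=44.0000. Δ = (V_up−V_dn)/(S_up−S_dn) = (7.9965−22.1807)/(54.5600−29.0400) = -0.5558. V = [p*·7.9965 + (1−p*)·22.1807]/1.03 = 12.7496. B = V − Δ·S = 37.2052.
Each (Δ,B) replicates both successor values, so the strategy is self-financing and V0 is arbitrage-free.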